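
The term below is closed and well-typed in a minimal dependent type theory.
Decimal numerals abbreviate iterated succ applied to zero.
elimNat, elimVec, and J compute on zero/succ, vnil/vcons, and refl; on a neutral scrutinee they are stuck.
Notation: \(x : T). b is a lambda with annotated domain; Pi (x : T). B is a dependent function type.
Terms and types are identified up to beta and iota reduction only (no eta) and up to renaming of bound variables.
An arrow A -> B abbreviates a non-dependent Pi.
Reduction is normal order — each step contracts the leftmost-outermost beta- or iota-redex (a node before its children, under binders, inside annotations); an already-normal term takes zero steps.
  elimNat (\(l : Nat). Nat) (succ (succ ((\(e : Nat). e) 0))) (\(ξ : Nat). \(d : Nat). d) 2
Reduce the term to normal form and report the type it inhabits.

reduced normal form:
  2
the term's type:
  Nat


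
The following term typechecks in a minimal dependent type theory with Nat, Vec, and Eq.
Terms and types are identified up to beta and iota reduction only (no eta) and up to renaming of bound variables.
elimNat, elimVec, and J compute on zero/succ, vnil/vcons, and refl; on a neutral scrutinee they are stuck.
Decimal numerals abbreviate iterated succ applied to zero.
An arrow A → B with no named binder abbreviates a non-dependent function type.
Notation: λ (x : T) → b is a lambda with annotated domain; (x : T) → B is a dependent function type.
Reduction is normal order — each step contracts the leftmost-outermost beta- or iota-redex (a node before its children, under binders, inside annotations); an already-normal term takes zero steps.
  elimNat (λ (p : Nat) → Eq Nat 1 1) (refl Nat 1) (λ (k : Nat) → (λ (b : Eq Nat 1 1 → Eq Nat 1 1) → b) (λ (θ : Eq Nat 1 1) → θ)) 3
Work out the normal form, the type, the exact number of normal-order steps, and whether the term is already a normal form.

reduced normal form:
  refl Nat 1
type:
  Eq Nat 1 1
reduction steps (normal order): 13
already normal: no
first redex: an elimNat iota-redex


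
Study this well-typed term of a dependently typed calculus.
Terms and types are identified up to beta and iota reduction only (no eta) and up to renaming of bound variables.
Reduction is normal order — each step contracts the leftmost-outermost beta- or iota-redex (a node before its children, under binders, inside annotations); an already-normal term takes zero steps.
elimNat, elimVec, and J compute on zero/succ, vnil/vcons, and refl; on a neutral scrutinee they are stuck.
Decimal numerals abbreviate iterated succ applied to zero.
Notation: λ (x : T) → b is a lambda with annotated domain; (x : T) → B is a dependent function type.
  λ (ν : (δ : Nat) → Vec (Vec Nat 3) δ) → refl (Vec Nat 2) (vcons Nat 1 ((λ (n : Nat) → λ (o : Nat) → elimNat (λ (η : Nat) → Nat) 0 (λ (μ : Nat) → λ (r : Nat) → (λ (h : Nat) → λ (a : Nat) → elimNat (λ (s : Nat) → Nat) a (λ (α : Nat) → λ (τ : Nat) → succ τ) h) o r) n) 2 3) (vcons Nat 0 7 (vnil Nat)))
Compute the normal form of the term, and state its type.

normal form:
  λ (ν : (δ : Nat) → Vec (Vec Nat 3) δ) → refl (Vec Nat 2) (vcons Nat 1 6 (vcons Nat 0 7 (vnil Nat)))
inferred type:
  (ν : (δ : Nat) → Vec (Vec Nat 3) δ) → Eq (Vec Nat 2) (vcons Nat 1 6 (vcons Nat 0 7 (vnil Nat))) (vcons Nat 1 6 (vcons Nat 0 7 (vnil Nat)))


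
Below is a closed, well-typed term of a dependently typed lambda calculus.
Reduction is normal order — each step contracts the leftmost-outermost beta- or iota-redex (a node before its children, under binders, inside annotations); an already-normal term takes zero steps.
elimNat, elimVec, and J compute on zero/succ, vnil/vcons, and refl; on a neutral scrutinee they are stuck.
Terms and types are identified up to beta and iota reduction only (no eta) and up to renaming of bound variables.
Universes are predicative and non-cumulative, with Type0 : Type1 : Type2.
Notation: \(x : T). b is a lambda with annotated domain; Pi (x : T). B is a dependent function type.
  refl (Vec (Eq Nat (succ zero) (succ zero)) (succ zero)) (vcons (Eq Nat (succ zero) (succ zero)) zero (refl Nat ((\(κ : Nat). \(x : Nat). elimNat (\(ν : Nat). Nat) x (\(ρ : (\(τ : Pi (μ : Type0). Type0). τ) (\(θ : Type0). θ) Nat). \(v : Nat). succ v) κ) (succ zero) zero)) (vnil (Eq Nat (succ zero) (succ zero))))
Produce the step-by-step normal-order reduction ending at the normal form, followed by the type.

reduction (normal order):
  refl (Vec (Eq Nat (succ zero) (succ zero)) (succ zero)) (vcons (Eq Nat (succ zero) (succ zero)) zero (refl Nat ((\(κ : Nat). \(x : Nat). elimNat (\(ν : Nat). Nat) x (\(ρ : (\(τ : Pi (μ : Type0). Type0). τ) (\(θ : Type0). θ) Nat). \(v : Nat). succ v) κ) (succ zero) zero)) (vnil (Eq Nat (succ zero) (succ zero))))
  ~> refl (Vec (Eq Nat (succ zero) (succ zero)) (succ zero)) (vcons (Eq Nat (succ zero) (succ zero)) zero (refl Nat ((\(κ : Nat). elimNat (\(x : Nat). Nat) κ (\(ν : (\(ρ : Pi (τ : Type0). Type0). ρ) (\(μ : Type0). μ) Nat). \(θ : Nat). succ θ) (succ zero)) zero)) (vnil (Eq Nat (succ zero) (succ zero))))
  ~> refl (Vec (Eq Nat (succ zero) (succ zero)) (succ zero)) (vcons (Eq Nat (succ zero) (succ zero)) zero (refl Nat (elimNat (\(κ : Nat). Nat) zero (\(x : (\(ν : Pi (ρ : Type0). Type0). ν) (\(τ : Type0). τ) Nat). \(μ : Nat). succ μ) (succ zero))) (vnil (Eq Nat (succ zero) (succ zero))))
  ~> refl (Vec (Eq Nat (succ zero) (succ zero)) (succ zero)) (vcons (Eq Nat (succ zero) (succ zero)) zero (refl Nat ((\(κ : (\(x : Pi (ν : Type0). Type0). x) (\(ρ : Type0). ρ) Nat). \(τ : Nat). succ τ) zero (elimNat (\(μ : Nat). Nat) zero (\(θ : (\(v : Pi (y : Type0). Type0). v) (\(e : Type0). e) Nat). \(a : Nat). succ a) zero))) (vnil (Eq Nat (succ zero) (succ zero))))
  ~> refl (Vec (Eq Nat (succ zero) (succ zero)) (succ zero)) (vcons (Eq Nat (succ zero) (succ zero)) zero (refl Nat ((\(κ : Nat). succ κ) (elimNat (\(x : Nat). Nat) zero (\(ν : (\(ρ : Pi (τ : Type0). Type0). ρ) (\(μ : Type0). μ) Nat). \(θ : Nat). succ θ) zero))) (vnil (Eq Nat (succ zero) (succ zero))))
  ~> refl (Vec (Eq Nat (succ zero) (succ zero)) (succ zero)) (vcons (Eq Nat (succ zero) (succ zero)) zero (refl Nat (succ (elimNat (\(κ : Nat). Nat) zero (\(x : (\(ν : Pi (ρ : Type0). Type0). ν) (\(τ : Type0). τ) Nat). \(μ : Nat). succ μ) zero))) (vnil (Eq Nat (succ zero) (succ zero))))
  ~> refl (Vec (Eq Nat (succ zero) (succ zero)) (succ zero)) (vcons (Eq Nat (succ zero) (succ zero)) zero (refl Nat (succ zero)) (vnil (Eq Nat (succ zero) (succ zero))))
the term's type:
  Eq (Vec (Eq Nat (succ zero) (succ zero)) (succ zero)) (vcons (Eq Nat (succ zero) (succ zero)) zero (refl Nat (succ zero)) (vnil (Eq Nat (succ zero) (succ zero)))) (vcons (Eq Nat (succ zero) (succ zero)) zero (refl Nat (succ zero)) (vnil (Eq Nat (succ zero) (succ zero))))


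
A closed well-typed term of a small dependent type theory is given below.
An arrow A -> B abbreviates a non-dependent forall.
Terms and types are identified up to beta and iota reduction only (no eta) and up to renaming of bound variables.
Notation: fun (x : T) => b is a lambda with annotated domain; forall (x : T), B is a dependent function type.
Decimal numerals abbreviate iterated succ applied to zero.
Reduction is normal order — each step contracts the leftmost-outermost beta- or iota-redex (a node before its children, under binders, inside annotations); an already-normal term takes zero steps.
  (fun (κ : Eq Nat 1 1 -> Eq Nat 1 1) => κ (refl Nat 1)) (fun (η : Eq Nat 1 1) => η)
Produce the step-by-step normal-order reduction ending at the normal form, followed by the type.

normal-order reduction sequence:
  (fun (κ : Eq Nat 1 1 -> Eq Nat 1 1) => κ (refl Nat 1)) (fun (η : Eq Nat 1 1) => η)
  ~> (fun (κ : Eq Nat 1 1) => κ) (refl Nat 1)
  ~> refl Nat 1
inferred type:
  Eq Nat 1 1


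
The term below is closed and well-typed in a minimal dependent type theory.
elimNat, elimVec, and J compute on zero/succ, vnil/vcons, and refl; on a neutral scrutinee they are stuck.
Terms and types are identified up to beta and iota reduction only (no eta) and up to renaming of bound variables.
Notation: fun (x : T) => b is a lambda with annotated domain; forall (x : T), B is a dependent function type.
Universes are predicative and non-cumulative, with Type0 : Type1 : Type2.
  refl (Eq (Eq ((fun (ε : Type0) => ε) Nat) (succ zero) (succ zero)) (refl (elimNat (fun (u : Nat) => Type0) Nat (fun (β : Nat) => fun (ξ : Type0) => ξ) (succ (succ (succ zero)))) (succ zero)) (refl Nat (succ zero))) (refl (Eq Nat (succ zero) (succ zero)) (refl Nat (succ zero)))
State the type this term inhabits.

type:
  Eq (Eq (Eq Nat (succ zero) (succ zero)) (refl Nat (succ zero)) (refl Nat (succ zero))) (refl (Eq Nat (succ zero) (succ zero)) (refl Nat (succ zero))) (refl (Eq Nat (succ zero) (succ zero)) (refl Nat (succ zero)))


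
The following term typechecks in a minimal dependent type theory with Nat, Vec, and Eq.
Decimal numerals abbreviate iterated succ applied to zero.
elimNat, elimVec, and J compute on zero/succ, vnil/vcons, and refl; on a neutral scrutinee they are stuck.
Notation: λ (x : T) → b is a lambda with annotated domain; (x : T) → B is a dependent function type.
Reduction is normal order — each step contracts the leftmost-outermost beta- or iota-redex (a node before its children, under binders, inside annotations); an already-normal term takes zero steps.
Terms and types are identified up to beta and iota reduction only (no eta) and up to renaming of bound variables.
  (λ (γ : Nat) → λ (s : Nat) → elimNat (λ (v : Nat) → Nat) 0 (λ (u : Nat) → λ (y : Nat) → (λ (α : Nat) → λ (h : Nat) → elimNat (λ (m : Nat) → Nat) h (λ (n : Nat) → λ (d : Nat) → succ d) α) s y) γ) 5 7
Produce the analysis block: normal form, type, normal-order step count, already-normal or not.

reduced normal form:
  35
the term's type:
  Nat
normal-order step count: 138
already normal: no
first contracted redex: a beta-redex


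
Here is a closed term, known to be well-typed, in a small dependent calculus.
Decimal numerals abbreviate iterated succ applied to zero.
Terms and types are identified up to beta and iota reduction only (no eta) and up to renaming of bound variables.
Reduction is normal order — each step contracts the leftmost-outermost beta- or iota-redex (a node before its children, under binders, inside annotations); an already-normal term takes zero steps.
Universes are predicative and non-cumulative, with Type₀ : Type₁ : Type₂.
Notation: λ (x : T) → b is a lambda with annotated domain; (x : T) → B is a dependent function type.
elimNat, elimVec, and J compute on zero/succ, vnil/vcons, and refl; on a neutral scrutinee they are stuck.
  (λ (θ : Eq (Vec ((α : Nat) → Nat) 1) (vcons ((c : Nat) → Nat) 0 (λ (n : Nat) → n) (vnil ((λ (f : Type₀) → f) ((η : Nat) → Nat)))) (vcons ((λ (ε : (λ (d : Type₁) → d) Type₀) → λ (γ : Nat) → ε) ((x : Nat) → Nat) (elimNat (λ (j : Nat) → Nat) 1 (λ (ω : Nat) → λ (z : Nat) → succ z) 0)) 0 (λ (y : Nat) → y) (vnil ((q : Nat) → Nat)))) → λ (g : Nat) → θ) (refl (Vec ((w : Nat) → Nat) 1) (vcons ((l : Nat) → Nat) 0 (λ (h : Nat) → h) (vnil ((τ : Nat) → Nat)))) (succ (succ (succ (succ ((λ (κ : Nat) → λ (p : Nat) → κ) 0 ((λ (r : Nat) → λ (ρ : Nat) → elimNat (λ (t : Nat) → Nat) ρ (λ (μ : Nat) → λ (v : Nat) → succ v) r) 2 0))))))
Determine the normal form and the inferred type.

reduced normal form:
  refl (Vec ((θ : Nat) → Nat) 1) (vcons ((α : Nat) → Nat) 0 (λ (c : Nat) → c) (vnil ((n : Nat) → Nat)))
type:
  Eq (Vec ((θ : Nat) → Nat) 1) (vcons ((α : Nat) → Nat) 0 (λ (c : Nat) → c) (vnil ((n : Nat) → Nat))) (vcons ((f : Nat) → Nat) 0 (λ (η : Nat) → η) (vnil ((ε : Nat) → Nat)))


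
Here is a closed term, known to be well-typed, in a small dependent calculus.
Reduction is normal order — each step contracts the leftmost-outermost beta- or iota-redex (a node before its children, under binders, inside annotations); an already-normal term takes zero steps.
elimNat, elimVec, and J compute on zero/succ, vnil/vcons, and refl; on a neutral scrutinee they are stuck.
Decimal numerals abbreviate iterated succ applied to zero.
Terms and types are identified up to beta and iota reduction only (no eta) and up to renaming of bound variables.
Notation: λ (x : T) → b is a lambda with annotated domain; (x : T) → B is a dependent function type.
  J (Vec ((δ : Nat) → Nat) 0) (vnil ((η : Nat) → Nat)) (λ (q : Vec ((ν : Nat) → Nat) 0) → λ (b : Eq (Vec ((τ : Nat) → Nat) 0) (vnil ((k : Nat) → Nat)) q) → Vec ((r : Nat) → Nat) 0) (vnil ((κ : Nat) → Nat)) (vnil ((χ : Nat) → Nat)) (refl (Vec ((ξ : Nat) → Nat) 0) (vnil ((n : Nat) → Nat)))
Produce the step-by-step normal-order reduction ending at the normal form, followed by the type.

reduction (normal order):
  J (Vec ((δ : Nat) → Nat) 0) (vnil ((η : Nat) → Nat)) (λ (q : Vec ((ν : Nat) → Nat) 0) → λ (b : Eq (Vec ((τ : Nat) → Nat) 0) (vnil ((k : Nat) → Nat)) q) → Vec ((r : Nat) → Nat) 0) (vnil ((κ : Nat) → Nat)) (vnil ((χ : Nat) → Nat)) (refl (Vec ((ξ : Nat) → Nat) 0) (vnil ((n : Nat) → Nat)))
  ~> vnil ((δ : Nat) → Nat)
inferred type:
  Vec ((δ : Nat) → Nat) 0


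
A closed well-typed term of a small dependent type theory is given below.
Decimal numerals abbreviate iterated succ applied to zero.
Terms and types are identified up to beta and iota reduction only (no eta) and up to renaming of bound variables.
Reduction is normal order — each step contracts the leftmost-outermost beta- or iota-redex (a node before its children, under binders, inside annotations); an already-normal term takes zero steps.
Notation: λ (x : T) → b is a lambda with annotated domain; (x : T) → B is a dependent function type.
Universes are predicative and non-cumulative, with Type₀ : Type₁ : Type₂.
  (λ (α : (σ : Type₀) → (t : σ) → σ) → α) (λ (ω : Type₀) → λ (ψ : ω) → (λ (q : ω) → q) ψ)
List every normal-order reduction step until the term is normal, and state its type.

normal-order reduction:
  (λ (α : (σ : Type₀) → (t : σ) → σ) → α) (λ (ω : Type₀) → λ (ψ : ω) → (λ (q : ω) → q) ψ)
  ~> λ (α : Type₀) → λ (σ : α) → (λ (t : α) → t) σ
  ~> λ (α : Type₀) → λ (σ : α) → σ
inferred type:
  (α : Type₀) → (σ : α) → α


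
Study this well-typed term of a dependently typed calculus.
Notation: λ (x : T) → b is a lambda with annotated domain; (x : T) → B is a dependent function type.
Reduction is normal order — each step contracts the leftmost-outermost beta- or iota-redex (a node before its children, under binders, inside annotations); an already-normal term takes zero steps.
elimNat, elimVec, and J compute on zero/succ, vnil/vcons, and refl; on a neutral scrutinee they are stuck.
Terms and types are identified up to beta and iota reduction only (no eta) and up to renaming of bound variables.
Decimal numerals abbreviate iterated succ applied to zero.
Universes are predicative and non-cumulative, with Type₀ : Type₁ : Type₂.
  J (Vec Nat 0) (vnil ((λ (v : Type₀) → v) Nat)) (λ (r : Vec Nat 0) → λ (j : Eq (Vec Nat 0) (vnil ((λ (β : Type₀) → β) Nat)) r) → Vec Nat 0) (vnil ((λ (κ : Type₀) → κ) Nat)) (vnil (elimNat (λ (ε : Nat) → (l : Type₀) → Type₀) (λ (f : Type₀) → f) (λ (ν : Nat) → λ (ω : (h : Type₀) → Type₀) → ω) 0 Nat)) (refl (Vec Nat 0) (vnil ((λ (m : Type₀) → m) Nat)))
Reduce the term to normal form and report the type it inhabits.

resulting normal form:
  vnil Nat
type:
  Vec Nat 0
observation: normalization takes exactly 2 steps under the normal-order strategy.


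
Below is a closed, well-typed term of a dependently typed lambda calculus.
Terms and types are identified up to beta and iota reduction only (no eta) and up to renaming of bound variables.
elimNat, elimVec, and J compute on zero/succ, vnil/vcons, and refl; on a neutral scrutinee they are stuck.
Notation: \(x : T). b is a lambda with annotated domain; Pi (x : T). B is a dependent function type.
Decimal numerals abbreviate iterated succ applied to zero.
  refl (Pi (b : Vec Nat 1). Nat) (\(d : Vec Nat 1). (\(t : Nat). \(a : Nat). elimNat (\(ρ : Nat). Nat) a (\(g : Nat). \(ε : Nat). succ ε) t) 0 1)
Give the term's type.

inferred type:
  Eq (Pi (b : Vec Nat 1). Nat) (\(d : Vec Nat 1). 1) (\(t : Vec Nat 1). 1)


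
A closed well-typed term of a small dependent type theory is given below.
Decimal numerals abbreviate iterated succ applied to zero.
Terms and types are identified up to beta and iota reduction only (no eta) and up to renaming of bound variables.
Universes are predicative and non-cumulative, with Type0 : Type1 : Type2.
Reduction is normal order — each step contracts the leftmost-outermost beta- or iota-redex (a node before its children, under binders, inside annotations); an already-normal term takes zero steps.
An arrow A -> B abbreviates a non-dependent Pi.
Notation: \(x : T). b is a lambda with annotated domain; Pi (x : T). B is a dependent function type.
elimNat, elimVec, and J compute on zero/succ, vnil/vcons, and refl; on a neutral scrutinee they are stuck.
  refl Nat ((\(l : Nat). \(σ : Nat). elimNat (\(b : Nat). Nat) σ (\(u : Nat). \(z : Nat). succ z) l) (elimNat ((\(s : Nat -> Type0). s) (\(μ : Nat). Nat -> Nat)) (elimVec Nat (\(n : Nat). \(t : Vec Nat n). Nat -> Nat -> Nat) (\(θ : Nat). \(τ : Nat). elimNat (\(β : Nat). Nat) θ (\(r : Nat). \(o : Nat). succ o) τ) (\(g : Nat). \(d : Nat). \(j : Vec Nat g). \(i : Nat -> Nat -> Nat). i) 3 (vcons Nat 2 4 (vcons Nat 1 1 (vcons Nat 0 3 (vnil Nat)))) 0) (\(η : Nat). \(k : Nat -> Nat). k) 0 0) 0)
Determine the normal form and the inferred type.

normal form:
  refl Nat 0
inferred type:
  Eq Nat 0 0
observation: 23 normal-order steps separate the term from its normal form.


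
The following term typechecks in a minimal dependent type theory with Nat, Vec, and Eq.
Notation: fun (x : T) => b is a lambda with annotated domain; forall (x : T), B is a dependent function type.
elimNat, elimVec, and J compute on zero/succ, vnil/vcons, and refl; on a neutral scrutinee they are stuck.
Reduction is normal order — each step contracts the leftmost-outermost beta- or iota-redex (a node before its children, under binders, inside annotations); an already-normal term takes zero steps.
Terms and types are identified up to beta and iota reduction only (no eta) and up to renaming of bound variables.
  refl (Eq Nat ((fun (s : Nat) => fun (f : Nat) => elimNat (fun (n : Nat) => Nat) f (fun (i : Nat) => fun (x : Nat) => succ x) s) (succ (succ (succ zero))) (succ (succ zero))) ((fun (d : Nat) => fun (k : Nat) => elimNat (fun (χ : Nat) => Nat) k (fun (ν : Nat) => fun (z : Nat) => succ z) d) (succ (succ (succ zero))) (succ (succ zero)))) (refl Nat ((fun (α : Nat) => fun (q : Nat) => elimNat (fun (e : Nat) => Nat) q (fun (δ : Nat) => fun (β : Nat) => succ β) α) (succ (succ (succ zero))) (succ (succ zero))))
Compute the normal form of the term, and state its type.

resulting normal form:
  refl (Eq Nat (succ (succ (succ (succ (succ zero))))) (succ (succ (succ (succ (succ zero)))))) (refl Nat (succ (succ (succ (succ (succ zero))))))
inferred type:
  Eq (Eq Nat (succ (succ (succ (succ (succ zero))))) (succ (succ (succ (succ (succ zero)))))) (refl Nat (succ (succ (succ (succ (succ zero)))))) (refl Nat (succ (succ (succ (succ (succ zero))))))


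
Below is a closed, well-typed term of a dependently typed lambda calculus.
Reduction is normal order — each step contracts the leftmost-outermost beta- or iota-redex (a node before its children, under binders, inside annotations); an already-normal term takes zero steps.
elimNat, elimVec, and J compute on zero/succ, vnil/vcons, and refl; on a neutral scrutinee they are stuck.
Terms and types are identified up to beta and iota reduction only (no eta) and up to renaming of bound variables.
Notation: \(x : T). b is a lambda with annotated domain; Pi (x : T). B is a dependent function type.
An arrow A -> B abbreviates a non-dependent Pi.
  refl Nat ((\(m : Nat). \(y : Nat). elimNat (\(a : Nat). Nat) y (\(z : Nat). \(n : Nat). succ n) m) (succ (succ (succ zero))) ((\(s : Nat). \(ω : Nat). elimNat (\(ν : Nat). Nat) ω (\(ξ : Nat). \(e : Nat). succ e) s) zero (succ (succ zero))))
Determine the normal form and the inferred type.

reduced normal form:
  refl Nat (succ (succ (succ (succ (succ zero)))))
the term's type:
  Eq Nat (succ (succ (succ (succ (succ zero))))) (succ (succ (succ (succ (succ zero)))))
observation: 15 normal-order steps separate the term from its normal form.


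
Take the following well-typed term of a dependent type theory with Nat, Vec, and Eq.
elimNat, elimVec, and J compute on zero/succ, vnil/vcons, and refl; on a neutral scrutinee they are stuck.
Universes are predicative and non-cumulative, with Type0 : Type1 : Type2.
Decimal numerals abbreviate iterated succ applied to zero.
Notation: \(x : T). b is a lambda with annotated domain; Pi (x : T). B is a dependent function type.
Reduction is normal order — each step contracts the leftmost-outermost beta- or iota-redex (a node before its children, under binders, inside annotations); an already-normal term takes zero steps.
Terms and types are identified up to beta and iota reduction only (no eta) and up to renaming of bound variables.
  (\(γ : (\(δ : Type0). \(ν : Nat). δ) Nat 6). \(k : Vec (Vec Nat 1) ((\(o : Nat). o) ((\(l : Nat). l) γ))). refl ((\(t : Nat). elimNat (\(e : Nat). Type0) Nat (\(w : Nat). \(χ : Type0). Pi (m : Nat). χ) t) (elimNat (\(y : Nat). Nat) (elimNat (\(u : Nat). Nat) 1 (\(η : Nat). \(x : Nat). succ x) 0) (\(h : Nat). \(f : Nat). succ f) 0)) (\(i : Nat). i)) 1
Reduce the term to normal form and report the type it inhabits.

reduced normal form:
  \(γ : Vec (Vec Nat 1) 1). refl (Pi (δ : Nat). Nat) (\(ν : Nat). ν)
the term's type:
  Pi (γ : Vec (Vec Nat 1) 1). Eq (Pi (δ : Nat). Nat) (\(ν : Nat). ν) (\(k : Nat). k)


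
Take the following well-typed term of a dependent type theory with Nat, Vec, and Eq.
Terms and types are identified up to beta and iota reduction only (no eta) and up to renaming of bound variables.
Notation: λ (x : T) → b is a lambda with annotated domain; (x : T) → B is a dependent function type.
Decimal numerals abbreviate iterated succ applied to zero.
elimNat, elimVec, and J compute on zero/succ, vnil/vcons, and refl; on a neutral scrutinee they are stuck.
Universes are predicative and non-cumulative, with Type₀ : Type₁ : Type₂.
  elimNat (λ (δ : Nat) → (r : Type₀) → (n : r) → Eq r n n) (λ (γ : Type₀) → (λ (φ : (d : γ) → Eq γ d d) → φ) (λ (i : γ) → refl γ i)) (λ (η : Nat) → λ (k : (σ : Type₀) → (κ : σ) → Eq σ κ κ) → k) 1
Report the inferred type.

inferred type:
  (δ : Type₀) → (r : δ) → Eq δ r r


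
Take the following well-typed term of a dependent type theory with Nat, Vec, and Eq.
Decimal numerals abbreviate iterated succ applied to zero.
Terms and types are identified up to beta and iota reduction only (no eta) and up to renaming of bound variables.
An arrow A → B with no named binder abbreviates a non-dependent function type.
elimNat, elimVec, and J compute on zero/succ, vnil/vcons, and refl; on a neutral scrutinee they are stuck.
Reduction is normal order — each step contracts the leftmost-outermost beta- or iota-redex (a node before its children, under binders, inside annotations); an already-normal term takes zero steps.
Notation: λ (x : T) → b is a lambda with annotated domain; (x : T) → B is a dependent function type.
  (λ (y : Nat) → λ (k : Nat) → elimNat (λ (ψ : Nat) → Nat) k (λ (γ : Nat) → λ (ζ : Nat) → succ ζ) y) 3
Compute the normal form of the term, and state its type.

reduced normal form:
  λ (y : Nat) → succ (succ (succ y))
inferred type:
  Nat → Nat


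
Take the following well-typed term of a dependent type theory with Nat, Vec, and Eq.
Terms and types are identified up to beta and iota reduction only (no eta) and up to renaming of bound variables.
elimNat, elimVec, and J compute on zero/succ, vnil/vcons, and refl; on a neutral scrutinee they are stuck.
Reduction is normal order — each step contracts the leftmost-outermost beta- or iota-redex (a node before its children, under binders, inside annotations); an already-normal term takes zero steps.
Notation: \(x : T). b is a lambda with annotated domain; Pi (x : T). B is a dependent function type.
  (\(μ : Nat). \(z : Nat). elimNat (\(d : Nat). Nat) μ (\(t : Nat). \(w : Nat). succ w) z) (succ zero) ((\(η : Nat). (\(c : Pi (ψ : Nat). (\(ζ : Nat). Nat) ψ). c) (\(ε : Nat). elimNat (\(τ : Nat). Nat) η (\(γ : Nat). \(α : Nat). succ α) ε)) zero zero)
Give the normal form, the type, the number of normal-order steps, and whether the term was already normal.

resulting normal form:
  succ zero
type:
  Nat
normal-order step count: 7
term was already normal: no
first contracted redex: a beta-redex


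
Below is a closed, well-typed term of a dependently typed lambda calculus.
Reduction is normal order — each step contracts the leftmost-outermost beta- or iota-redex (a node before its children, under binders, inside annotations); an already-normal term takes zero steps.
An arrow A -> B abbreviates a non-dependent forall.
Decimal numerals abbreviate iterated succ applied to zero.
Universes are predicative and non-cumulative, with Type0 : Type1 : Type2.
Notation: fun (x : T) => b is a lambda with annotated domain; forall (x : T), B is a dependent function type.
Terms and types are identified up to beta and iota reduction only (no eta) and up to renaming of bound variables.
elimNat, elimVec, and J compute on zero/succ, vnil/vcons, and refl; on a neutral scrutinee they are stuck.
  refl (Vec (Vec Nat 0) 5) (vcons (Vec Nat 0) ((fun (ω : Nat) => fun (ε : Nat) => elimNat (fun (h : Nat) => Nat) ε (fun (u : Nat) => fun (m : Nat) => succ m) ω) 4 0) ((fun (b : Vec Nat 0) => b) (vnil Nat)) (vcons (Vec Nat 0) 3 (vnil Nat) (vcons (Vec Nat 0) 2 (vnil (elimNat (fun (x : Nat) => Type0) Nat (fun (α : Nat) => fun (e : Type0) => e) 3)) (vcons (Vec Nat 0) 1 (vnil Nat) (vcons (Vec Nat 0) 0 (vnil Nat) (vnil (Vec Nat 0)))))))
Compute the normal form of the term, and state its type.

resulting normal form:
  refl (Vec (Vec Nat 0) 5) (vcons (Vec Nat 0) 4 (vnil Nat) (vcons (Vec Nat 0) 3 (vnil Nat) (vcons (Vec Nat 0) 2 (vnil Nat) (vcons (Vec Nat 0) 1 (vnil Nat) (vcons (Vec Nat 0) 0 (vnil Nat) (vnil (Vec Nat 0)))))))
the term's type:
  Eq (Vec (Vec Nat 0) 5) (vcons (Vec Nat 0) 4 (vnil Nat) (vcons (Vec Nat 0) 3 (vnil Nat) (vcons (Vec Nat 0) 2 (vnil Nat) (vcons (Vec Nat 0) 1 (vnil Nat) (vcons (Vec Nat 0) 0 (vnil Nat) (vnil (Vec Nat 0))))))) (vcons (Vec Nat 0) 4 (vnil Nat) (vcons (Vec Nat 0) 3 (vnil Nat) (vcons (Vec Nat 0) 2 (vnil Nat) (vcons (Vec Nat 0) 1 (vnil Nat) (vcons (Vec Nat 0) 0 (vnil Nat) (vnil (Vec Nat 0)))))))
observation: normalization takes exactly 26 steps under the normal-order strategy.


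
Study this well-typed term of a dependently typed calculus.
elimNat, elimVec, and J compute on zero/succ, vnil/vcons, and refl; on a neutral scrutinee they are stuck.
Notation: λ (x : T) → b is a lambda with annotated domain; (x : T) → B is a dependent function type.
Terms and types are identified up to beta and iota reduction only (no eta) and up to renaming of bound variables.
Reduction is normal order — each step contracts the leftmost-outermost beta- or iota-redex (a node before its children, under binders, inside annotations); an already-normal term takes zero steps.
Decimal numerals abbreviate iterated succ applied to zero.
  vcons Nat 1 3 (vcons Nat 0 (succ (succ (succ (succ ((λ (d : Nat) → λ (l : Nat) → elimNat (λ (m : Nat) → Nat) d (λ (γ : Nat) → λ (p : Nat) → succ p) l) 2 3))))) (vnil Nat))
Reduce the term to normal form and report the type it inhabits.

reduced normal form:
  vcons Nat 1 3 (vcons Nat 0 9 (vnil Nat))
type:
  Vec Nat 2


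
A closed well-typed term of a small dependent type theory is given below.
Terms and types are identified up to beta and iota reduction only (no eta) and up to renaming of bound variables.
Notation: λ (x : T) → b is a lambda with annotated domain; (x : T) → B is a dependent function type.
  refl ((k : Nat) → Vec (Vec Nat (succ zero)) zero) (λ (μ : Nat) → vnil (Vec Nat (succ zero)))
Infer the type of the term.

inferred type:
  Eq ((k : Nat) → Vec (Vec Nat (succ zero)) zero) (λ (μ : Nat) → vnil (Vec Nat (succ zero))) (λ (τ : Nat) → vnil (Vec Nat (succ zero)))


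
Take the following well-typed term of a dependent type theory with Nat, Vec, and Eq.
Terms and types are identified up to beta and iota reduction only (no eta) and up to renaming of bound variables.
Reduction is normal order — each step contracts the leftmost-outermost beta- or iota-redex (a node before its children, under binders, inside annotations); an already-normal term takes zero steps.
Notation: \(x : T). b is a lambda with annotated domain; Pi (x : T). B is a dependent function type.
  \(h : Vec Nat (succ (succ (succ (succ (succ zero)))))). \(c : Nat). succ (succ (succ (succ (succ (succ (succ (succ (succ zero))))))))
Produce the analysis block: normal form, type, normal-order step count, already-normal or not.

reduced normal form:
  \(h : Vec Nat (succ (succ (succ (succ (succ zero)))))). \(c : Nat). succ (succ (succ (succ (succ (succ (succ (succ (succ zero))))))))
the term's type:
  Pi (h : Vec Nat (succ (succ (succ (succ (succ zero)))))). Pi (c : Nat). Nat
steps to reach normal form (normal order): 0
already normal: yes


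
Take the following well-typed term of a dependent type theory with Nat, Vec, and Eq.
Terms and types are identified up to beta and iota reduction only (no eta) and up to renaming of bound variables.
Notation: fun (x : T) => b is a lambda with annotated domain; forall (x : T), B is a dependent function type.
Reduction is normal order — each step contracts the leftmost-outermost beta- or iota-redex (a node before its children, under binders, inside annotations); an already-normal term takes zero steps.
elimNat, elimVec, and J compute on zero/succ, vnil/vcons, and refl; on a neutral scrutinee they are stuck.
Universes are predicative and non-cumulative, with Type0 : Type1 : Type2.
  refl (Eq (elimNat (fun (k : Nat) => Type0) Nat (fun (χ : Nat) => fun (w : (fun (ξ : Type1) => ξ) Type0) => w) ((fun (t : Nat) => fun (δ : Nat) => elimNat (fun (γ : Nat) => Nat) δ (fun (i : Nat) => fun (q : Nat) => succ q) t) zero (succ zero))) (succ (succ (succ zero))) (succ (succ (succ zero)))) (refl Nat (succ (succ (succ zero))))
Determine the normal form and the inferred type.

resulting normal form:
  refl (Eq Nat (succ (succ (succ zero))) (succ (succ (succ zero)))) (refl Nat (succ (succ (succ zero))))
the term's type:
  Eq (Eq Nat (succ (succ (succ zero))) (succ (succ (succ zero)))) (refl Nat (succ (succ (succ zero)))) (refl Nat (succ (succ (succ zero))))
observation: contracting a beta-redex first, the term normalizes in 8 steps.


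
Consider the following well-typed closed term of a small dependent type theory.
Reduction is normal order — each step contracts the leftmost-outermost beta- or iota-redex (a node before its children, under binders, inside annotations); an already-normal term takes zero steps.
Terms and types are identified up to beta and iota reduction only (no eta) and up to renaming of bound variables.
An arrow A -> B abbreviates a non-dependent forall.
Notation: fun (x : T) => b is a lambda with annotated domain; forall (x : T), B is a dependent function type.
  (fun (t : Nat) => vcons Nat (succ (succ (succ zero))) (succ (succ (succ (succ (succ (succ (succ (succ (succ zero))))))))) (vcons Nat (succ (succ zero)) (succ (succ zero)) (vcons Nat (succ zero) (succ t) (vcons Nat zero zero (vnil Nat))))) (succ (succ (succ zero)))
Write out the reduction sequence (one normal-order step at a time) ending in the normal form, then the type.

reduction (normal order):
  (fun (t : Nat) => vcons Nat (succ (succ (succ zero))) (succ (succ (succ (succ (succ (succ (succ (succ (succ zero))))))))) (vcons Nat (succ (succ zero)) (succ (succ zero)) (vcons Nat (succ zero) (succ t) (vcons Nat zero zero (vnil Nat))))) (succ (succ (succ zero)))
  ~> vcons Nat (succ (succ (succ zero))) (succ (succ (succ (succ (succ (succ (succ (succ (succ zero))))))))) (vcons Nat (succ (succ zero)) (succ (succ zero)) (vcons Nat (succ zero) (succ (succ (succ (succ zero)))) (vcons Nat zero zero (vnil Nat))))
the term's type:
  Vec Nat (succ (succ (succ (succ zero))))


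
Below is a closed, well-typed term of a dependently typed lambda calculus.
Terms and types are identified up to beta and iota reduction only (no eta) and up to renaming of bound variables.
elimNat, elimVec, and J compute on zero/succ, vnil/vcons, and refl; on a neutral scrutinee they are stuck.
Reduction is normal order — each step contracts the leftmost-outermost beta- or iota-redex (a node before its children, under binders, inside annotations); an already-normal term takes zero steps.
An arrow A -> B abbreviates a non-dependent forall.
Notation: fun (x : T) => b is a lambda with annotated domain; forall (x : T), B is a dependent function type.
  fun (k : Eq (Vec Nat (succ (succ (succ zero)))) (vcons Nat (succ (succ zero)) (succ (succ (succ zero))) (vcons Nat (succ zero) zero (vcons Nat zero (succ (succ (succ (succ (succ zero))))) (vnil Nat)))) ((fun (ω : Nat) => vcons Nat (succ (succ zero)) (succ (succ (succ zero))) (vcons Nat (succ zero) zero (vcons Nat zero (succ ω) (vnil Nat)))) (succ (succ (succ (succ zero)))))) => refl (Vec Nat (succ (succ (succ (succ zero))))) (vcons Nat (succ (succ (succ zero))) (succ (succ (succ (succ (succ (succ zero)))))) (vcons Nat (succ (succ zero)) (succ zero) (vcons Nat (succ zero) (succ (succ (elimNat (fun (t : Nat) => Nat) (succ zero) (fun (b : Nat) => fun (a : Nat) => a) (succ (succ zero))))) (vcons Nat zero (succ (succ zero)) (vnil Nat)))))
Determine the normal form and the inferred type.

normal form:
  fun (k : Eq (Vec Nat (succ (succ (succ zero)))) (vcons Nat (succ (succ zero)) (succ (succ (succ zero))) (vcons Nat (succ zero) zero (vcons Nat zero (succ (succ (succ (succ (succ zero))))) (vnil Nat)))) (vcons Nat (succ (succ zero)) (succ (succ (succ zero))) (vcons Nat (succ zero) zero (vcons Nat zero (succ (succ (succ (succ (succ zero))))) (vnil Nat))))) => refl (Vec Nat (succ (succ (succ (succ zero))))) (vcons Nat (succ (succ (succ zero))) (succ (succ (succ (succ (succ (succ zero)))))) (vcons Nat (succ (succ zero)) (succ zero) (vcons Nat (succ zero) (succ (succ (succ zero))) (vcons Nat zero (succ (succ zero)) (vnil Nat)))))
type:
  Eq (Vec Nat (succ (succ (succ zero)))) (vcons Nat (succ (succ zero)) (succ (succ (succ zero))) (vcons Nat (succ zero) zero (vcons Nat zero (succ (succ (succ (succ (succ zero))))) (vnil Nat)))) (vcons Nat (succ (succ zero)) (succ (succ (succ zero))) (vcons Nat (succ zero) zero (vcons Nat zero (succ (succ (succ (succ (succ zero))))) (vnil Nat)))) -> Eq (Vec Nat (succ (succ (succ (succ zero))))) (vcons Nat (succ (succ (succ zero))) (succ (succ (succ (succ (succ (succ zero)))))) (vcons Nat (succ (succ zero)) (succ zero) (vcons Nat (succ zero) (succ (succ (succ zero))) (vcons Nat zero (succ (succ zero)) (vnil Nat))))) (vcons Nat (succ (succ (succ zero))) (succ (succ (succ (succ (succ (succ zero)))))) (vcons Nat (succ (succ zero)) (succ zero) (vcons Nat (succ zero) (succ (succ (succ zero))) (vcons Nat zero (succ (succ zero)) (vnil Nat)))))


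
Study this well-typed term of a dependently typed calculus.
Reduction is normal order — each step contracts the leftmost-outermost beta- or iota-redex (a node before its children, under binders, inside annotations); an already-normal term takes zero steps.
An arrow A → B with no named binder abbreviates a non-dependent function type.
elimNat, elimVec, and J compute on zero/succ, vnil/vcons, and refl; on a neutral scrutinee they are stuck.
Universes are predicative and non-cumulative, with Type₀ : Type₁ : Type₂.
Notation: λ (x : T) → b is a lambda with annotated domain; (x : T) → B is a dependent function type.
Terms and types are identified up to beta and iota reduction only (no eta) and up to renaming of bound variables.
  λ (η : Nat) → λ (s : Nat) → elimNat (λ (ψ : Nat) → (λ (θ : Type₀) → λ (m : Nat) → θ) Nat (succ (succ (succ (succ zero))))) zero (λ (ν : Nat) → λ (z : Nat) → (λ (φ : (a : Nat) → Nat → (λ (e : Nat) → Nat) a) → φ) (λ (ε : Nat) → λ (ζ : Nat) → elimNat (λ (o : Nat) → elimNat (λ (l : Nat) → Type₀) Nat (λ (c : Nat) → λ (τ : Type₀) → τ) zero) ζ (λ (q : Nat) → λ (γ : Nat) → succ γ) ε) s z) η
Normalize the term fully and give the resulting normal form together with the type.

reduced normal form:
  λ (η : Nat) → λ (s : Nat) → elimNat (λ (ψ : Nat) → Nat) zero (λ (θ : Nat) → λ (m : Nat) → elimNat (λ (ν : Nat) → Nat) m (λ (z : Nat) → λ (φ : Nat) → succ φ) s) η
type:
  Nat → Nat → Nat


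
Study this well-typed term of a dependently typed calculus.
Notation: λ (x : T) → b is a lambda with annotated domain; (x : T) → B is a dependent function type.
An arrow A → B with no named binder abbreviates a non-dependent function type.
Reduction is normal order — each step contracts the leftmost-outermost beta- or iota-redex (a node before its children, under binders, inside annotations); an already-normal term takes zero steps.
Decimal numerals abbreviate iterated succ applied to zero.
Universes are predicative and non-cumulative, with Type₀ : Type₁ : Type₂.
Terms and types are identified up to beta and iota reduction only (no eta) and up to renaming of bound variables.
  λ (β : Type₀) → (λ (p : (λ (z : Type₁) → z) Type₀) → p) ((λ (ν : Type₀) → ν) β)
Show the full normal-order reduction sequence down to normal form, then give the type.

normal-order reduction sequence:
  λ (β : Type₀) → (λ (p : (λ (z : Type₁) → z) Type₀) → p) ((λ (ν : Type₀) → ν) β)
  ~> λ (β : Type₀) → (λ (p : Type₀) → p) β
  ~> λ (β : Type₀) → β
type:
  Type₀ → Type₀


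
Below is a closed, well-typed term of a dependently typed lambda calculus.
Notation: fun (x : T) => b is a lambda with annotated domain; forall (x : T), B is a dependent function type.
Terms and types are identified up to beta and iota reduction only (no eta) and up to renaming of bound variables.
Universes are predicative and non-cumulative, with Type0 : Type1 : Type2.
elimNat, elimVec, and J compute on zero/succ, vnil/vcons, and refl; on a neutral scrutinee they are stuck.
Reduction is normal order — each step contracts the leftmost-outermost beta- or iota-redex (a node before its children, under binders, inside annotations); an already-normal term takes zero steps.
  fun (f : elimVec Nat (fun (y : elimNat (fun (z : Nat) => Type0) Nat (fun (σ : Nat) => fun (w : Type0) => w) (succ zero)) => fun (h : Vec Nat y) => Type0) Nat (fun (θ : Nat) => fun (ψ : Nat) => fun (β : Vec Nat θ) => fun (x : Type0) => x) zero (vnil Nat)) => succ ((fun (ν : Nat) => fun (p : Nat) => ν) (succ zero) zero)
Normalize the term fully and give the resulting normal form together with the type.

resulting normal form:
  fun (f : Nat) => succ (succ zero)
the term's type:
  forall (f : Nat), Nat


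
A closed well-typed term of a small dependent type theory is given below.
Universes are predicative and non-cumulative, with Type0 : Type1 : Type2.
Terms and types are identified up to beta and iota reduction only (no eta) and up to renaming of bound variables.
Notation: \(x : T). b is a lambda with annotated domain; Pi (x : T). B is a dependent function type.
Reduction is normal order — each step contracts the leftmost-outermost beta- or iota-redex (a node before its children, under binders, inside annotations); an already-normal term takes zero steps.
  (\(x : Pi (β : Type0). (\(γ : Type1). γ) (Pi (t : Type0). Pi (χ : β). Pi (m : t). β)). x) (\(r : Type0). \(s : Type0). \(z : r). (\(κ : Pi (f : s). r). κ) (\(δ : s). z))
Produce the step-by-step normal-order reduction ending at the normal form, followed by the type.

normal-order reduction sequence:
  (\(x : Pi (β : Type0). (\(γ : Type1). γ) (Pi (t : Type0). Pi (χ : β). Pi (m : t). β)). x) (\(r : Type0). \(s : Type0). \(z : r). (\(κ : Pi (f : s). r). κ) (\(δ : s). z))
  ~> \(x : Type0). \(β : Type0). \(γ : x). (\(t : Pi (χ : β). x). t) (\(m : β). γ)
  ~> \(x : Type0). \(β : Type0). \(γ : x). \(t : β). γ
inferred type:
  Pi (x : Type0). Pi (β : Type0). Pi (γ : x). Pi (t : β). x
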